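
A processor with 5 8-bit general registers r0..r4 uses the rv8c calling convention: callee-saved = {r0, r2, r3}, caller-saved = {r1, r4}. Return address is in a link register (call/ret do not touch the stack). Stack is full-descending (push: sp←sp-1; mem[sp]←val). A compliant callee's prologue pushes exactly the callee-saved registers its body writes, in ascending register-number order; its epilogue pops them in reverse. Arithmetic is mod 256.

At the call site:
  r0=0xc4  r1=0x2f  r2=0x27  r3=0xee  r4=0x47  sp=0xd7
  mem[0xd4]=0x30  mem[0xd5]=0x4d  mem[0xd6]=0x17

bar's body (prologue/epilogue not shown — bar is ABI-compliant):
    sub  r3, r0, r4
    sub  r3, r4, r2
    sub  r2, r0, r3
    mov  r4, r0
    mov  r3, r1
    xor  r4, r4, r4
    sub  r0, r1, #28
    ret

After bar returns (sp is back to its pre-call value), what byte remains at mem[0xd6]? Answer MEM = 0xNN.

prologue: push r0 -> mem[0xd6]=0xc4, sp=0xd6
prologue: push r2 -> mem[0xd5]=0x27, sp=0xd5
prologue: push r3 -> mem[0xd4]=0xee, sp=0xd4
body[0] sub  r3, r0, r4 -> r3=0x7d
body[1] sub  r3, r4, r2 -> r3=0x20
body[2] sub  r2, r0, r3 -> r2=0xa4
body[3] mov  r4, r0 -> r4=0xc4
body[4] mov  r3, r1 -> r3=0x2f
body[5] xor  r4, r4, r4 -> r4=0x00
body[6] sub  r0, r1, #28 -> r0=0x13
epilogue: pop r3=0xee, sp=0xd5
epilogue: pop r2=0x27, sp=0xd6
epilogue: pop r0=0xc4, sp=0xd7
prologue pushed ['r0', 'r2', 'r3'] at ['0xd6', '0xd5', '0xd4']

MEM = 0xc4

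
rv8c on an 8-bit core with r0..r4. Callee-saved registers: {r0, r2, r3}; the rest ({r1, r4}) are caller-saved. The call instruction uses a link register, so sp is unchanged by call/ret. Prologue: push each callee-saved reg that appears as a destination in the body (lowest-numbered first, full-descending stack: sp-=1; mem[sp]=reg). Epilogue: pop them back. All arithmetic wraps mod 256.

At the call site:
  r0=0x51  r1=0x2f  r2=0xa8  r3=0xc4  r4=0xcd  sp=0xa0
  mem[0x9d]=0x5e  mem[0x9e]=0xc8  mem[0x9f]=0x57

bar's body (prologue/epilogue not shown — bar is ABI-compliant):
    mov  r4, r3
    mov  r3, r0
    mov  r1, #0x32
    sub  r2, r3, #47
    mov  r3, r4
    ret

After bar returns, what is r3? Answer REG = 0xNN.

REG = 0xc4

prologue: push r2 -> mem[0x9f]=0xa8, sp=0x9f
prologue: push r3 -> mem[0x9e]=0xc4, sp=0x9e
body[0] mov  r4, r3 -> r4=0xc4
body[1] mov  r3, r0 -> r3=0x51
body[2] mov  r1, #0x32 -> r1=0x32
body[3] sub  r2, r3, #47 -> r2=0x22
body[4] mov  r3, r4 -> r3=0xc4
epilogue: pop r3=0xc4, sp=0x9f
epilogue: pop r2=0xa8, sp=0xa0
r3 is callee-saved -> restored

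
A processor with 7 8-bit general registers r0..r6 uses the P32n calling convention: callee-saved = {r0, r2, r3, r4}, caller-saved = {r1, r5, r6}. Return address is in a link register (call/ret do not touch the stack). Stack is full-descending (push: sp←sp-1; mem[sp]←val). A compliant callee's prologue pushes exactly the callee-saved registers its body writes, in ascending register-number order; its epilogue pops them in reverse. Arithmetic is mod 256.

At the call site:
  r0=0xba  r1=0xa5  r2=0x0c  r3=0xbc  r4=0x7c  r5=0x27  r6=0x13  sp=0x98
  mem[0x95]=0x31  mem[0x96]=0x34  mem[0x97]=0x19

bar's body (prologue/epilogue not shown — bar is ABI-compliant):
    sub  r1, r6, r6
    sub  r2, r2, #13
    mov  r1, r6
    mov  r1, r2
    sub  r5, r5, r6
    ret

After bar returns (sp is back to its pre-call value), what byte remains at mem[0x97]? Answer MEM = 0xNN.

prologue: push r2 -> mem[0x97]=0x0c, sp=0x97
body[0] sub  r1, r6, r6 -> r1=0x00
body[1] sub  r2, r2, #13 -> r2=0xff
body[2] mov  r1, r6 -> r1=0x13
body[3] mov  r1, r2 -> r1=0xff
body[4] sub  r5, r5, r6 -> r5=0x14
epilogue: pop r2=0x0c, sp=0x98
prologue pushed ['r2'] at ['0x97']

MEM = 0x0c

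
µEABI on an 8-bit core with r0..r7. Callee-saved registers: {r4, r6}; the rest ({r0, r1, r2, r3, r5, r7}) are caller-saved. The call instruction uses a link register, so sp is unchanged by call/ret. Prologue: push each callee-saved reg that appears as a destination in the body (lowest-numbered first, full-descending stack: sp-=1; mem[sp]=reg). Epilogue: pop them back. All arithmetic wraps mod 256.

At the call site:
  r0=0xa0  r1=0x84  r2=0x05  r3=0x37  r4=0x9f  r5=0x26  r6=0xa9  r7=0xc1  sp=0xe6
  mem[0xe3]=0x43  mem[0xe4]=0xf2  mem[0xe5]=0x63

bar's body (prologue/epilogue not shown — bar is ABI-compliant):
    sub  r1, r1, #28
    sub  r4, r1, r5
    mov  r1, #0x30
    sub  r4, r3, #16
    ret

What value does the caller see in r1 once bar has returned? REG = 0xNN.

prologue: push r4 → mem[0xe5]=0x9f, sp=0xe5
body[0] sub  r1, r1, #28 → r1=0x68
body[1] sub  r4, r1, r5 → r4=0x42
body[2] mov  r1, #0x30 → r1=0x30
body[3] sub  r4, r3, #16 → r4=0x27
epilogue: pop r4=0x9f, sp=0xe6
r1 is caller-saved → body value

REG = 0x30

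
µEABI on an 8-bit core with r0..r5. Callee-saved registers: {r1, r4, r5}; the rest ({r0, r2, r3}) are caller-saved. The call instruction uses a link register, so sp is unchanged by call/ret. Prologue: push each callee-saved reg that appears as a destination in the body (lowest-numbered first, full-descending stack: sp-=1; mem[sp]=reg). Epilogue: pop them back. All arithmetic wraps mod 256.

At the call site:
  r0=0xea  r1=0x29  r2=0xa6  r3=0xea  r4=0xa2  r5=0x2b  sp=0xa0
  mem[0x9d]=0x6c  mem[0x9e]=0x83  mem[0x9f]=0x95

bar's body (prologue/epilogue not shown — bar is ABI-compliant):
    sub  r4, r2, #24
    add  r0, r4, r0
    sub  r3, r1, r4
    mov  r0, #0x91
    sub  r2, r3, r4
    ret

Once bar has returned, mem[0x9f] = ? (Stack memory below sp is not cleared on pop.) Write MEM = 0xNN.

MEM = 0xa2

prologue: push r4 -> mem[0x9f]=0xa2, sp=0x9f
body[0] sub  r4, r2, #24 -> r4=0x8e
body[1] add  r0, r4, r0 -> r0=0x78
body[2] sub  r3, r1, r4 -> r3=0x9b
body[3] mov  r0, #0x91 -> r0=0x91
body[4] sub  r2, r3, r4 -> r2=0x0d
epilogue: pop r4=0xa2, sp=0xa0
prologue pushed ['r4'] at ['0x9f']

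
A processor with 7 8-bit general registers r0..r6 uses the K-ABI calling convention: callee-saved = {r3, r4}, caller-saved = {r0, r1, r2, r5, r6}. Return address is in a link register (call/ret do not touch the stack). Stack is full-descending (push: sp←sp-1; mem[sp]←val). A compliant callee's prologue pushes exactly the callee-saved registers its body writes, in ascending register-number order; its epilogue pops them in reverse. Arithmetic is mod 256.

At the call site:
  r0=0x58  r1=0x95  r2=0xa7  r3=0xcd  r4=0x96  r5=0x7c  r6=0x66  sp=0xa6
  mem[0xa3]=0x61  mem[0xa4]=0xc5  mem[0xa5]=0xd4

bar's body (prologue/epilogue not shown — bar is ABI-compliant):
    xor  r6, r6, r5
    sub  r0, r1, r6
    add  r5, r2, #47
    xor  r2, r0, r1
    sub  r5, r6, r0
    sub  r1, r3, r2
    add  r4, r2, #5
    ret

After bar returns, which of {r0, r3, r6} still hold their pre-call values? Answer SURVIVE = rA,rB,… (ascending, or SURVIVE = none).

prologue: push r4 -> mem[0xa5]=0x96, sp=0xa5
body[0] xor  r6, r6, r5 -> r6=0x1a
body[1] sub  r0, r1, r6 -> r0=0x7b
body[2] add  r5, r2, #47 -> r5=0xd6
body[3] xor  r2, r0, r1 -> r2=0xee
body[4] sub  r5, r6, r0 -> r5=0x9f
body[5] sub  r1, r3, r2 -> r1=0xdf
body[6] add  r4, r2, #5 -> r4=0xf3
epilogue: pop r4=0x96, sp=0xa6
r0: caller-saved, written=True
r3: callee-saved, written=False
r6: caller-saved, written=True

SURVIVE = r3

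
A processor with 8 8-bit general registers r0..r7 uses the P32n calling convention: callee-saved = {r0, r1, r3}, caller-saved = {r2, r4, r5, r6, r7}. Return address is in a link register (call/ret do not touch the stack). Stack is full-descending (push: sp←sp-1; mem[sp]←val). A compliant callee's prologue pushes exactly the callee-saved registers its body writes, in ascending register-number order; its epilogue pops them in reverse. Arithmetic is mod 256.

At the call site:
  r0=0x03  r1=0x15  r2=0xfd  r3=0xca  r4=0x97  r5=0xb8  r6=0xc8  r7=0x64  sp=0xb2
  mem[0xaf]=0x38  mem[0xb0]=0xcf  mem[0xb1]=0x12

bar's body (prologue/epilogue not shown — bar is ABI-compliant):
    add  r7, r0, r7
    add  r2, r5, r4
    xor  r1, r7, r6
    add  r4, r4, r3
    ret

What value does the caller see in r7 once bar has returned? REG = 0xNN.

prologue: push r1 → mem[0xb1]=0x15, sp=0xb1
body[0] add  r7, r0, r7 → r7=0x67
body[1] add  r2, r5, r4 → r2=0x4f
body[2] xor  r1, r7, r6 → r1=0xaf
body[3] add  r4, r4, r3 → r4=0x61
epilogue: pop r1=0x15, sp=0xb2
r7 is caller-saved → body value

REG = 0x67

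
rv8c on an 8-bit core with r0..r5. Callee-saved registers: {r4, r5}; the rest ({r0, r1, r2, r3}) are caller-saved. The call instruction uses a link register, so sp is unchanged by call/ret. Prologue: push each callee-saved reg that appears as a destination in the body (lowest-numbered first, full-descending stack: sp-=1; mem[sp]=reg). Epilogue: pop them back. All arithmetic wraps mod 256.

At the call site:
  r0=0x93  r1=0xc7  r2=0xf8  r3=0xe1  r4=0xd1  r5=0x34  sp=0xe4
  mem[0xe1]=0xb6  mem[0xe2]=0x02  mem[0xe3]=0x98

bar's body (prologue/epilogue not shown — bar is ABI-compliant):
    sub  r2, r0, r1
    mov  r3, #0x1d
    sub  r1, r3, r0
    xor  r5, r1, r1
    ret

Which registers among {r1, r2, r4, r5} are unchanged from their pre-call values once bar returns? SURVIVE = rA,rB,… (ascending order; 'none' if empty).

SURVIVE = r4,r5

prologue: push r5 -> mem[0xe3]=0x34, sp=0xe3
body[0] sub  r2, r0, r1 -> r2=0xcc
body[1] mov  r3, #0x1d -> r3=0x1d
body[2] sub  r1, r3, r0 -> r1=0x8a
body[3] xor  r5, r1, r1 -> r5=0x00
epilogue: pop r5=0x34, sp=0xe4
r1: caller-saved, written=True
r2: caller-saved, written=True
r4: callee-saved, written=False
r5: callee-saved, written=True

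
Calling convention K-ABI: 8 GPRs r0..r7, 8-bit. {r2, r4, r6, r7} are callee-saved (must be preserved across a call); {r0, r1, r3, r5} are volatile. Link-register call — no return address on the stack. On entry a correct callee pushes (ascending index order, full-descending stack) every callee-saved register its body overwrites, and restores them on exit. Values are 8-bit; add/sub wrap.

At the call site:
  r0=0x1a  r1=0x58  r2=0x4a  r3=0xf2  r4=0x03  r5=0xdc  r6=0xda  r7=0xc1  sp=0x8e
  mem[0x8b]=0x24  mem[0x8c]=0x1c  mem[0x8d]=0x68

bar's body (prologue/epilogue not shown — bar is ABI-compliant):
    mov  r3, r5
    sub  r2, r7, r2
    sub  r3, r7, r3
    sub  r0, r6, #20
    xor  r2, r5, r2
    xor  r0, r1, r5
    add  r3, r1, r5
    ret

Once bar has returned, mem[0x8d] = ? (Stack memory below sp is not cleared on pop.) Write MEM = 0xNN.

prologue: push r2 → mem[0x8d]=0x4a, sp=0x8d
body[0] mov  r3, r5 → r3=0xdc
body[1] sub  r2, r7, r2 → r2=0x77
body[2] sub  r3, r7, r3 → r3=0xe5
body[3] sub  r0, r6, #20 → r0=0xc6
body[4] xor  r2, r5, r2 → r2=0xab
body[5] xor  r0, r1, r5 → r0=0x84
body[6] add  r3, r1, r5 → r3=0x34
epilogue: pop r2=0x4a, sp=0x8e
prologue pushed ['r2'] at ['0x8d']

MEM = 0x4a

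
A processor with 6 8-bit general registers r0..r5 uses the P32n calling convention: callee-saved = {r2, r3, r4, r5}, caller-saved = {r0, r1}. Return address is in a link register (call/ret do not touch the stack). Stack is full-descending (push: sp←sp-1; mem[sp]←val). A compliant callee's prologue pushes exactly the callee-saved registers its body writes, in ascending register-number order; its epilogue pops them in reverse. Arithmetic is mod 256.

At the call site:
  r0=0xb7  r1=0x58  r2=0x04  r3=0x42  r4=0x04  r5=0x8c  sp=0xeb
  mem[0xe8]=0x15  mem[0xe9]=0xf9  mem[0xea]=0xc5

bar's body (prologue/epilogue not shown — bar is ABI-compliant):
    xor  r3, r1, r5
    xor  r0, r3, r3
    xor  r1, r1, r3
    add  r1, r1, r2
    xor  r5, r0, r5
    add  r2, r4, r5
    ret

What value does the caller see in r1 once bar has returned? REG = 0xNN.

REG = 0x90

prologue: push r2 -> mem[0xea]=0x04, sp=0xea
prologue: push r3 -> mem[0xe9]=0x42, sp=0xe9
prologue: push r5 -> mem[0xe8]=0x8c, sp=0xe8
body[0] xor  r3, r1, r5 -> r3=0xd4
body[1] xor  r0, r3, r3 -> r0=0x00
body[2] xor  r1, r1, r3 -> r1=0x8c
body[3] add  r1, r1, r2 -> r1=0x90
body[4] xor  r5, r0, r5 -> r5=0x8c
body[5] add  r2, r4, r5 -> r2=0x90
epilogue: pop r5=0x8c, sp=0xe9
epilogue: pop r3=0x42, sp=0xea
epilogue: pop r2=0x04, sp=0xeb
r1 is caller-saved -> body value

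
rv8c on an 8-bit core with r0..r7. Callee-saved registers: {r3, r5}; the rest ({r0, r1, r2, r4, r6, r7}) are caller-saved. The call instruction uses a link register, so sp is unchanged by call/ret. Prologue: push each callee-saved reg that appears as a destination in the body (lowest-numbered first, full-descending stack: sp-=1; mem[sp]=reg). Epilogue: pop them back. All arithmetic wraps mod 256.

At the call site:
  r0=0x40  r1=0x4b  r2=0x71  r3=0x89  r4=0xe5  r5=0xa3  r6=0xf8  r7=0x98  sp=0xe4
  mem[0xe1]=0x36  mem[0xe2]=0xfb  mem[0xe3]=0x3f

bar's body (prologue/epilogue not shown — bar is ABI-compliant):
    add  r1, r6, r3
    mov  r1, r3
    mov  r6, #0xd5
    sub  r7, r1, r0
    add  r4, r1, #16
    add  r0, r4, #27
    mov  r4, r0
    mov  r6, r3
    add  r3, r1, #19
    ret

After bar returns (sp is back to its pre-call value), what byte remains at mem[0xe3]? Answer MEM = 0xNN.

prologue: push r3 -> mem[0xe3]=0x89, sp=0xe3
body[0] add  r1, r6, r3 -> r1=0x81
body[1] mov  r1, r3 -> r1=0x89
body[2] mov  r6, #0xd5 -> r6=0xd5
body[3] sub  r7, r1, r0 -> r7=0x49
body[4] add  r4, r1, #16 -> r4=0x99
body[5] add  r0, r4, #27 -> r0=0xb4
body[6] mov  r4, r0 -> r4=0xb4
body[7] mov  r6, r3 -> r6=0x89
body[8] add  r3, r1, #19 -> r3=0x9c
epilogue: pop r3=0x89, sp=0xe4
prologue pushed ['r3'] at ['0xe3']

MEM = 0x89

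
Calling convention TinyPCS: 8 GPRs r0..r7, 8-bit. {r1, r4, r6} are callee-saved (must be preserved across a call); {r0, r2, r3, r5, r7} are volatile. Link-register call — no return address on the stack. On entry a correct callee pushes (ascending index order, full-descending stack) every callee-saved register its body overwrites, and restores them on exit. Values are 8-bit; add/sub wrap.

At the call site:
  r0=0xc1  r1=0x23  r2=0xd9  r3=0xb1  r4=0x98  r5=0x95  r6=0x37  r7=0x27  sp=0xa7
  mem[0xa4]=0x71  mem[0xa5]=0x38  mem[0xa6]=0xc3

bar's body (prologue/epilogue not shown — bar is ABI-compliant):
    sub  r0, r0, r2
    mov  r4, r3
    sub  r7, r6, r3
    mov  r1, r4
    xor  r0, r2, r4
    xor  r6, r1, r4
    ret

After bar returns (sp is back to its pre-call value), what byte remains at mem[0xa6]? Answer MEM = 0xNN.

MEM = 0x23

prologue: push r1 → mem[0xa6]=0x23, sp=0xa6
prologue: push r4 → mem[0xa5]=0x98, sp=0xa5
prologue: push r6 → mem[0xa4]=0x37, sp=0xa4
body[0] sub  r0, r0, r2 → r0=0xe8
body[1] mov  r4, r3 → r4=0xb1
body[2] sub  r7, r6, r3 → r7=0x86
body[3] mov  r1, r4 → r1=0xb1
body[4] xor  r0, r2, r4 → r0=0x68
body[5] xor  r6, r1, r4 → r6=0x00
epilogue: pop r6=0x37, sp=0xa5
epilogue: pop r4=0x98, sp=0xa6
epilogue: pop r1=0x23, sp=0xa7
prologue pushed ['r1', 'r4', 'r6'] at ['0xa6', '0xa5', '0xa4']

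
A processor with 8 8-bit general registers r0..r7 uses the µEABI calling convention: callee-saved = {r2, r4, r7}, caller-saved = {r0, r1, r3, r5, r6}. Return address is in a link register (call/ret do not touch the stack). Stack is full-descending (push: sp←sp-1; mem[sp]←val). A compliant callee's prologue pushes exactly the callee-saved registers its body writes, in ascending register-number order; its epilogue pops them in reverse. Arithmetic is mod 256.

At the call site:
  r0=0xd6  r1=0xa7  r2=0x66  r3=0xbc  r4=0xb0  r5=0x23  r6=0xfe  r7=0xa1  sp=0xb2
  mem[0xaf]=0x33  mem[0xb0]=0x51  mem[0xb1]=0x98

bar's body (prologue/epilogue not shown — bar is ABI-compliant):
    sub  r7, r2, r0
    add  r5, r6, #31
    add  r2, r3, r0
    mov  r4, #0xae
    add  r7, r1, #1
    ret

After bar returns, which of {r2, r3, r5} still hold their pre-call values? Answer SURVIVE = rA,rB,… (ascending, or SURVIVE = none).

prologue: push r2 -> mem[0xb1]=0x66, sp=0xb1
prologue: push r4 -> mem[0xb0]=0xb0, sp=0xb0
prologue: push r7 -> mem[0xaf]=0xa1, sp=0xaf
body[0] sub  r7, r2, r0 -> r7=0x90
body[1] add  r5, r6, #31 -> r5=0x1d
body[2] add  r2, r3, r0 -> r2=0x92
body[3] mov  r4, #0xae -> r4=0xae
body[4] add  r7, r1, #1 -> r7=0xa8
epilogue: pop r7=0xa1, sp=0xb0
epilogue: pop r4=0xb0, sp=0xb1
epilogue: pop r2=0x66, sp=0xb2
r2: callee-saved, written=True
r3: caller-saved, written=False
r5: caller-saved, written=True

SURVIVE = r2,r3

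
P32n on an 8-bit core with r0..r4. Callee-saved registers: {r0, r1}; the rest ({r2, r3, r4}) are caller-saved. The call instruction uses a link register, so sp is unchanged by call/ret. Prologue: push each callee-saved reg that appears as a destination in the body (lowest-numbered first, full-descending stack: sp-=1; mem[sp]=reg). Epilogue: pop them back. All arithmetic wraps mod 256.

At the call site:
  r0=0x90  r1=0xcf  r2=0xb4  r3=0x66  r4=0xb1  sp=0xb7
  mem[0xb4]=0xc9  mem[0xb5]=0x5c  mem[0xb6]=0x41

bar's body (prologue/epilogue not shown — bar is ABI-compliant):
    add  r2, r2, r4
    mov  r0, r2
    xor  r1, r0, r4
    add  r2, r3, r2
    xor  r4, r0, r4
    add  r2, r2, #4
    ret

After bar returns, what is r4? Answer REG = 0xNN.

REG = 0xd4

prologue: push r0 → mem[0xb6]=0x90, sp=0xb6
prologue: push r1 → mem[0xb5]=0xcf, sp=0xb5
body[0] add  r2, r2, r4 → r2=0x65
body[1] mov  r0, r2 → r0=0x65
body[2] xor  r1, r0, r4 → r1=0xd4
body[3] add  r2, r3, r2 → r2=0xcb
body[4] xor  r4, r0, r4 → r4=0xd4
body[5] add  r2, r2, #4 → r2=0xcf
epilogue: pop r1=0xcf, sp=0xb6
epilogue: pop r0=0x90, sp=0xb7
r4 is caller-saved → body value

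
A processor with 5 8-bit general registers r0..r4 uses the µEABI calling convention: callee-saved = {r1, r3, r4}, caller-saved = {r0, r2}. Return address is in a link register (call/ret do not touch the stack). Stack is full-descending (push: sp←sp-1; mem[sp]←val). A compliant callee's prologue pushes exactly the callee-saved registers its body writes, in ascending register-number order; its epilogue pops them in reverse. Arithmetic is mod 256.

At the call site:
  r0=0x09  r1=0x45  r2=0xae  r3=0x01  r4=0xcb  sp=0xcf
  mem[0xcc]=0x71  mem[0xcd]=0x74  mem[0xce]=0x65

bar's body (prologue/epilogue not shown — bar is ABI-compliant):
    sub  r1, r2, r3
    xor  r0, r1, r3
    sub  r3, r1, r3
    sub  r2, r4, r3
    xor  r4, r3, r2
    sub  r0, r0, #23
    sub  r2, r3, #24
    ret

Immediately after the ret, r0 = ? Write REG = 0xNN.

REG = 0x95

prologue: push r1 → mem[0xce]=0x45, sp=0xce
prologue: push r3 → mem[0xcd]=0x01, sp=0xcd
prologue: push r4 → mem[0xcc]=0xcb, sp=0xcc
body[0] sub  r1, r2, r3 → r1=0xad
body[1] xor  r0, r1, r3 → r0=0xac
body[2] sub  r3, r1, r3 → r3=0xac
body[3] sub  r2, r4, r3 → r2=0x1f
body[4] xor  r4, r3, r2 → r4=0xb3
body[5] sub  r0, r0, #23 → r0=0x95
body[6] sub  r2, r3, #24 → r2=0x94
epilogue: pop r4=0xcb, sp=0xcd
epilogue: pop r3=0x01, sp=0xce
epilogue: pop r1=0x45, sp=0xcf
r0 is caller-saved → body value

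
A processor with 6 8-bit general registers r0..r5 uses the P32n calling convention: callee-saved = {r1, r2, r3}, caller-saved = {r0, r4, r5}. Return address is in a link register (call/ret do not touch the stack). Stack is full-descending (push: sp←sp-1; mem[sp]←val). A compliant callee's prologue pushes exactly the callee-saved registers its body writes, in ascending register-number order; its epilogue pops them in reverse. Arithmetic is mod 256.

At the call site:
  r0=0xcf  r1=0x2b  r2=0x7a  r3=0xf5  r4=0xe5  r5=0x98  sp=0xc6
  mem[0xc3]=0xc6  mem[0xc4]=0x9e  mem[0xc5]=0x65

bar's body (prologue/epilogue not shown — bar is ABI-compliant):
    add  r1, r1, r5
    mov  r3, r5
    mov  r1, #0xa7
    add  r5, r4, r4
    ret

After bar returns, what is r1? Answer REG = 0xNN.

REG = 0x2b

prologue: push r1 → mem[0xc5]=0x2b, sp=0xc5
prologue: push r3 → mem[0xc4]=0xf5, sp=0xc4
body[0] add  r1, r1, r5 → r1=0xc3
body[1] mov  r3, r5 → r3=0x98
body[2] mov  r1, #0xa7 → r1=0xa7
body[3] add  r5, r4, r4 → r5=0xca
epilogue: pop r3=0xf5, sp=0xc5
epilogue: pop r1=0x2b, sp=0xc6
r1 is callee-saved → restored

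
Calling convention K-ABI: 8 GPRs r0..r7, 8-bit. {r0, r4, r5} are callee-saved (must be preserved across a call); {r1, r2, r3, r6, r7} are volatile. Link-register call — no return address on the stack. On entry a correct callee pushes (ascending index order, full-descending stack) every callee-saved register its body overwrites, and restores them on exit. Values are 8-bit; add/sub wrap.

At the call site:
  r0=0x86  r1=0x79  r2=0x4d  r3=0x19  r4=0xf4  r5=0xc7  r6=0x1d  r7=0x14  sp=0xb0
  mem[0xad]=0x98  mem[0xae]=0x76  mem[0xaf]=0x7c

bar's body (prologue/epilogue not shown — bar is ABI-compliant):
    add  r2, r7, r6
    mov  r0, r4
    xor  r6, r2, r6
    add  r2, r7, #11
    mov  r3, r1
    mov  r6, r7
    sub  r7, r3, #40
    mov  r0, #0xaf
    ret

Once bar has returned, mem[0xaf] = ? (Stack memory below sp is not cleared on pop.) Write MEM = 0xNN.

prologue: push r0 → mem[0xaf]=0x86, sp=0xaf
body[0] add  r2, r7, r6 → r2=0x31
body[1] mov  r0, r4 → r0=0xf4
body[2] xor  r6, r2, r6 → r6=0x2c
body[3] add  r2, r7, #11 → r2=0x1f
body[4] mov  r3, r1 → r3=0x79
body[5] mov  r6, r7 → r6=0x14
body[6] sub  r7, r3, #40 → r7=0x51
body[7] mov  r0, #0xaf → r0=0xaf
epilogue: pop r0=0x86, sp=0xb0
prologue pushed ['r0'] at ['0xaf']

MEM = 0x86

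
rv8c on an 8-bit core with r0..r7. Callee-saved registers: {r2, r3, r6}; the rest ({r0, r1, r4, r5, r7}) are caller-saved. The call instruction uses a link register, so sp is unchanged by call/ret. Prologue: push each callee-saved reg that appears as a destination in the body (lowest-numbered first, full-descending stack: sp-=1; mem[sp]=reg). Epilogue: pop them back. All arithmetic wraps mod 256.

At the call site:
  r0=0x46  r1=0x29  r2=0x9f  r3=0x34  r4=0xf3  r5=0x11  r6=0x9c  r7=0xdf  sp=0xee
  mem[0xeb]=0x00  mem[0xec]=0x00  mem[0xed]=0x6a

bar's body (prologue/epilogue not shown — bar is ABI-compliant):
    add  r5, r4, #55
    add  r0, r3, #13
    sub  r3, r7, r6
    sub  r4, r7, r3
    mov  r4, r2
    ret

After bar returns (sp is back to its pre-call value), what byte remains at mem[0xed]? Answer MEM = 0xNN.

MEM = 0x34

prologue: push r3 → mem[0xed]=0x34, sp=0xed
body[0] add  r5, r4, #55 → r5=0x2a
body[1] add  r0, r3, #13 → r0=0x41
body[2] sub  r3, r7, r6 → r3=0x43
body[3] sub  r4, r7, r3 → r4=0x9c
body[4] mov  r4, r2 → r4=0x9f
epilogue: pop r3=0x34, sp=0xee
prologue pushed ['r3'] at ['0xed']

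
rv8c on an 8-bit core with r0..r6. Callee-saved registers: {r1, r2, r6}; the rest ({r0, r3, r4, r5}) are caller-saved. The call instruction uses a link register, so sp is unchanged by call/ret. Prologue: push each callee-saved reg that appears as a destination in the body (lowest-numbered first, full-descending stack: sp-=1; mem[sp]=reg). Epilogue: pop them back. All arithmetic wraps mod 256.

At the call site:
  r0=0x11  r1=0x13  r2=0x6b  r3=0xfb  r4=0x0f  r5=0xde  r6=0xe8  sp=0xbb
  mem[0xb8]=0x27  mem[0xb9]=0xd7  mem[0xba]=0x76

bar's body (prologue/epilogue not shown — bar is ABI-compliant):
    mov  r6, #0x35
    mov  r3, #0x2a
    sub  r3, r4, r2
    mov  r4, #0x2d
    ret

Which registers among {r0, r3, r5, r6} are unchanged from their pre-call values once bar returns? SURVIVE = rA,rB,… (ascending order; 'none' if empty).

SURVIVE = r0,r5,r6

prologue: push r6 -> mem[0xba]=0xe8, sp=0xba
body[0] mov  r6, #0x35 -> r6=0x35
body[1] mov  r3, #0x2a -> r3=0x2a
body[2] sub  r3, r4, r2 -> r3=0xa4
body[3] mov  r4, #0x2d -> r4=0x2d
epilogue: pop r6=0xe8, sp=0xbb
r0: caller-saved, written=False
r3: caller-saved, written=True
r5: caller-saved, written=False
r6: callee-saved, written=True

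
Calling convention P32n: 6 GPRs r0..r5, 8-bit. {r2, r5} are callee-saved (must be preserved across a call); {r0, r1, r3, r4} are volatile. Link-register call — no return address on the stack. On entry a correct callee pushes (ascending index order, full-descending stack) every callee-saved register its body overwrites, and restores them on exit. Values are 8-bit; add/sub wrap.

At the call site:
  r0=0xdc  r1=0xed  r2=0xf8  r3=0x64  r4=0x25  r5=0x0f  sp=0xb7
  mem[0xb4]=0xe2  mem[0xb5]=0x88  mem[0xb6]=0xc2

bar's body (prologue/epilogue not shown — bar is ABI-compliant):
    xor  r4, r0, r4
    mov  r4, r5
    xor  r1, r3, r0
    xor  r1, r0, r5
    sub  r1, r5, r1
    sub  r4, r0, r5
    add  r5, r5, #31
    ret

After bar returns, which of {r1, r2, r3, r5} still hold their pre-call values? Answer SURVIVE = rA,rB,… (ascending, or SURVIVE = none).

prologue: push r5 -> mem[0xb6]=0x0f, sp=0xb6
body[0] xor  r4, r0, r4 -> r4=0xf9
body[1] mov  r4, r5 -> r4=0x0f
body[2] xor  r1, r3, r0 -> r1=0xb8
body[3] xor  r1, r0, r5 -> r1=0xd3
body[4] sub  r1, r5, r1 -> r1=0x3c
body[5] sub  r4, r0, r5 -> r4=0xcd
body[6] add  r5, r5, #31 -> r5=0x2e
epilogue: pop r5=0x0f, sp=0xb7
r1: caller-saved, written=True
r2: callee-saved, written=False
r3: caller-saved, written=False
r5: callee-saved, written=True

SURVIVE = r2,r3,r5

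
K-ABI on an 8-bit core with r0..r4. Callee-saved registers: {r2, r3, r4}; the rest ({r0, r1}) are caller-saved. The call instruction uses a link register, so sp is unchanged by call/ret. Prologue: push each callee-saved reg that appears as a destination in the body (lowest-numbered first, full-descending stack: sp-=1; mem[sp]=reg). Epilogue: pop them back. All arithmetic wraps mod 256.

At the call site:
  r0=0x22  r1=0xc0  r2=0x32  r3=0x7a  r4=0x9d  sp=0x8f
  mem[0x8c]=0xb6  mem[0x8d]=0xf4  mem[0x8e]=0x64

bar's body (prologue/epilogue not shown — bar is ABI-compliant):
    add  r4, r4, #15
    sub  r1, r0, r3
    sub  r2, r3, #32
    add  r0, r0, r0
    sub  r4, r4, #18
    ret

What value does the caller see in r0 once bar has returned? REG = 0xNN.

prologue: push r2 → mem[0x8e]=0x32, sp=0x8e
prologue: push r4 → mem[0x8d]=0x9d, sp=0x8d
body[0] add  r4, r4, #15 → r4=0xac
body[1] sub  r1, r0, r3 → r1=0xa8
body[2] sub  r2, r3, #32 → r2=0x5a
body[3] add  r0, r0, r0 → r0=0x44
body[4] sub  r4, r4, #18 → r4=0x9a
epilogue: pop r4=0x9d, sp=0x8e
epilogue: pop r2=0x32, sp=0x8f
r0 is caller-saved → body value

REG = 0x44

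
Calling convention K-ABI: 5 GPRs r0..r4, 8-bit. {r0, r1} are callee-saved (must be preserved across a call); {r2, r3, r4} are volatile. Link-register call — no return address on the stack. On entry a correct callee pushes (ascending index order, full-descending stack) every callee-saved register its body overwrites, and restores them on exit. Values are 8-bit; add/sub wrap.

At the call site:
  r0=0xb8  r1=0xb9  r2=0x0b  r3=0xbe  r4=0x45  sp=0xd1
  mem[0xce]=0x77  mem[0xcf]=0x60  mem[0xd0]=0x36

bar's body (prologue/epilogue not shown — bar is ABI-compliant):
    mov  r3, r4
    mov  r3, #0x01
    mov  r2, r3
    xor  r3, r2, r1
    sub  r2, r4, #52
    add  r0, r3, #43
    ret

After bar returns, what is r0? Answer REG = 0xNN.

prologue: push r0 → mem[0xd0]=0xb8, sp=0xd0
body[0] mov  r3, r4 → r3=0x45
body[1] mov  r3, #0x01 → r3=0x01
body[2] mov  r2, r3 → r2=0x01
body[3] xor  r3, r2, r1 → r3=0xb8
body[4] sub  r2, r4, #52 → r2=0x11
body[5] add  r0, r3, #43 → r0=0xe3
epilogue: pop r0=0xb8, sp=0xd1
r0 is callee-saved → restored

REG = 0xb8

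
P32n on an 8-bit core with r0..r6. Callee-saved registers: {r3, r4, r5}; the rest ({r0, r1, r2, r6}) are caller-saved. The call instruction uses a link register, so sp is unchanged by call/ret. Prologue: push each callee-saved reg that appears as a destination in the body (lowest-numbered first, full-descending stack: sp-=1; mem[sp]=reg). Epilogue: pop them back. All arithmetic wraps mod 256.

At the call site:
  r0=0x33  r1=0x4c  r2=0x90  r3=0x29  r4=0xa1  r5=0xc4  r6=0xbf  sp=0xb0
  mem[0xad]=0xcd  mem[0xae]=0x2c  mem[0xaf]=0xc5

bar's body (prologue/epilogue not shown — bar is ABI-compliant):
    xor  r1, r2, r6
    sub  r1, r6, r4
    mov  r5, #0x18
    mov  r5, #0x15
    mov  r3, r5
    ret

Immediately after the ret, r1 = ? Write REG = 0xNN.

prologue: push r3 → mem[0xaf]=0x29, sp=0xaf
prologue: push r5 → mem[0xae]=0xc4, sp=0xae
body[0] xor  r1, r2, r6 → r1=0x2f
body[1] sub  r1, r6, r4 → r1=0x1e
body[2] mov  r5, #0x18 → r5=0x18
body[3] mov  r5, #0x15 → r5=0x15
body[4] mov  r3, r5 → r3=0x15
epilogue: pop r5=0xc4, sp=0xaf
epilogue: pop r3=0x29, sp=0xb0
r1 is caller-saved → body value

REG = 0x1e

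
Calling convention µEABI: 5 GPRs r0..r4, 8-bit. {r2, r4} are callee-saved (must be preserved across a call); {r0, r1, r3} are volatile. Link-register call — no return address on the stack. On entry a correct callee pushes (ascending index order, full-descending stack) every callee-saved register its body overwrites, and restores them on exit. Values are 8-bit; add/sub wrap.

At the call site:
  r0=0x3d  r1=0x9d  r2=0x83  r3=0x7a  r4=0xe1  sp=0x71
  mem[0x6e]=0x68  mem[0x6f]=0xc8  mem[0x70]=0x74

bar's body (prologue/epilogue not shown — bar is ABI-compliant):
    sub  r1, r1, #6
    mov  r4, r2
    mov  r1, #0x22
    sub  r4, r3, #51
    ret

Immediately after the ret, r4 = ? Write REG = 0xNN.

REG = 0xe1

prologue: push r4 → mem[0x70]=0xe1, sp=0x70
body[0] sub  r1, r1, #6 → r1=0x97
body[1] mov  r4, r2 → r4=0x83
body[2] mov  r1, #0x22 → r1=0x22
body[3] sub  r4, r3, #51 → r4=0x47
epilogue: pop r4=0xe1, sp=0x71
r4 is callee-saved → restored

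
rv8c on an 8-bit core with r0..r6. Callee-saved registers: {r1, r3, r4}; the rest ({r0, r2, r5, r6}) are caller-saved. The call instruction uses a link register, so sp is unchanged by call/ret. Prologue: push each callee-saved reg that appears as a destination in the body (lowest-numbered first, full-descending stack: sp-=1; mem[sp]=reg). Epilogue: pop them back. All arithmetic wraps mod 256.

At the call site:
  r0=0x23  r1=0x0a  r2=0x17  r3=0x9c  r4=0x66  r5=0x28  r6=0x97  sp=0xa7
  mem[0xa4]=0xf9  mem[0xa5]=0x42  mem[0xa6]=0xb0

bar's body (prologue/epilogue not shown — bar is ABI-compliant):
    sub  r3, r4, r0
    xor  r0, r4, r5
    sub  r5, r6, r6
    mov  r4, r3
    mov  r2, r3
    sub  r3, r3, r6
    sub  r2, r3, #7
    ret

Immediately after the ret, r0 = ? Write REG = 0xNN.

prologue: push r3 → mem[0xa6]=0x9c, sp=0xa6
prologue: push r4 → mem[0xa5]=0x66, sp=0xa5
body[0] sub  r3, r4, r0 → r3=0x43
body[1] xor  r0, r4, r5 → r0=0x4e
body[2] sub  r5, r6, r6 → r5=0x00
body[3] mov  r4, r3 → r4=0x43
body[4] mov  r2, r3 → r2=0x43
body[5] sub  r3, r3, r6 → r3=0xac
body[6] sub  r2, r3, #7 → r2=0xa5
epilogue: pop r4=0x66, sp=0xa6
epilogue: pop r3=0x9c, sp=0xa7
r0 is caller-saved → body value

REG = 0x4e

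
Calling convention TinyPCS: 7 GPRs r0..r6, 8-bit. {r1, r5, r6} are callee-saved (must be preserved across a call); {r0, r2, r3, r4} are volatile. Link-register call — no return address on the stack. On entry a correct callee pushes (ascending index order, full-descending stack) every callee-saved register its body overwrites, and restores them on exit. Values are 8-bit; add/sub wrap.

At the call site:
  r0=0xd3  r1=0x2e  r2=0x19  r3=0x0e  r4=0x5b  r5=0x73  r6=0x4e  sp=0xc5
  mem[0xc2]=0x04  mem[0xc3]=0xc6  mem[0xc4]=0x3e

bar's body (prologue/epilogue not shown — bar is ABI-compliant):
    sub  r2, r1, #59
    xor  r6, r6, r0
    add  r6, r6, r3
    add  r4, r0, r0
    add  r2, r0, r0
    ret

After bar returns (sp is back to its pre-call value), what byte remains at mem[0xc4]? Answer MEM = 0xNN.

MEM = 0x4e

prologue: push r6 → mem[0xc4]=0x4e, sp=0xc4
body[0] sub  r2, r1, #59 → r2=0xf3
body[1] xor  r6, r6, r0 → r6=0x9d
body[2] add  r6, r6, r3 → r6=0xab
body[3] add  r4, r0, r0 → r4=0xa6
body[4] add  r2, r0, r0 → r2=0xa6
epilogue: pop r6=0x4e, sp=0xc5
prologue pushed ['r6'] at ['0xc4']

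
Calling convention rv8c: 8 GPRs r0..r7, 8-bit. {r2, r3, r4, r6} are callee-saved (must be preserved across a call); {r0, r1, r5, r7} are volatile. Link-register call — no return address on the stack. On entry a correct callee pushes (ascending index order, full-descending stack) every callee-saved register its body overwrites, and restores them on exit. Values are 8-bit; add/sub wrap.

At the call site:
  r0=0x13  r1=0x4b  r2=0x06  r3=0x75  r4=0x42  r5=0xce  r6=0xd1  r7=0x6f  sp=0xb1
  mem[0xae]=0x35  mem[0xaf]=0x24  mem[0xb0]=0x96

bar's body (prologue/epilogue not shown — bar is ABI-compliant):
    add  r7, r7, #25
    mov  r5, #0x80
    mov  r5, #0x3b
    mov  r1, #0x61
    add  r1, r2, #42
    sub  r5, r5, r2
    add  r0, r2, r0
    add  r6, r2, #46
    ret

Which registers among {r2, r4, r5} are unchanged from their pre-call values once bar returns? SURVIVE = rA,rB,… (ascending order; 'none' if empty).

prologue: push r6 → mem[0xb0]=0xd1, sp=0xb0
body[0] add  r7, r7, #25 → r7=0x88
body[1] mov  r5, #0x80 → r5=0x80
body[2] mov  r5, #0x3b → r5=0x3b
body[3] mov  r1, #0x61 → r1=0x61
body[4] add  r1, r2, #42 → r1=0x30
body[5] sub  r5, r5, r2 → r5=0x35
body[6] add  r0, r2, r0 → r0=0x19
body[7] add  r6, r2, #46 → r6=0x34
epilogue: pop r6=0xd1, sp=0xb1
r2: callee-saved, written=False
r4: callee-saved, written=False
r5: caller-saved, written=True

SURVIVE = r2,r4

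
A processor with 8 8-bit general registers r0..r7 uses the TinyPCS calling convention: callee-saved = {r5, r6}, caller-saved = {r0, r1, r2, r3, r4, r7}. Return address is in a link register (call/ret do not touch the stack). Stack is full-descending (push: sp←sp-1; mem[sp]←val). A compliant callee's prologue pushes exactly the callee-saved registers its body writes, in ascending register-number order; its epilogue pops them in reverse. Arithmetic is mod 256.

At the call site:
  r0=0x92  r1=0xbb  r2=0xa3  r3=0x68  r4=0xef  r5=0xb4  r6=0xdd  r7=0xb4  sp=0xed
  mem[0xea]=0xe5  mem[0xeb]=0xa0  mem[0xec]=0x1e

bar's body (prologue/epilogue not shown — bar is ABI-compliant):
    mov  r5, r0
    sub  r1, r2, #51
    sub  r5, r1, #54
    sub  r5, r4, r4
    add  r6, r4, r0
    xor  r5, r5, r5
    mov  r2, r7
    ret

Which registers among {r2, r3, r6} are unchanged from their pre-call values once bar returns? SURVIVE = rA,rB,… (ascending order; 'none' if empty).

SURVIVE = r3,r6

prologue: push r5 -> mem[0xec]=0xb4, sp=0xec
prologue: push r6 -> mem[0xeb]=0xdd, sp=0xeb
body[0] mov  r5, r0 -> r5=0x92
body[1] sub  r1, r2, #51 -> r1=0x70
body[2] sub  r5, r1, #54 -> r5=0x3a
body[3] sub  r5, r4, r4 -> r5=0x00
body[4] add  r6, r4, r0 -> r6=0x81
body[5] xor  r5, r5, r5 -> r5=0x00
body[6] mov  r2, r7 -> r2=0xb4
epilogue: pop r6=0xdd, sp=0xec
epilogue: pop r5=0xb4, sp=0xed
r2: caller-saved, written=True
r3: caller-saved, written=False
r6: callee-saved, written=True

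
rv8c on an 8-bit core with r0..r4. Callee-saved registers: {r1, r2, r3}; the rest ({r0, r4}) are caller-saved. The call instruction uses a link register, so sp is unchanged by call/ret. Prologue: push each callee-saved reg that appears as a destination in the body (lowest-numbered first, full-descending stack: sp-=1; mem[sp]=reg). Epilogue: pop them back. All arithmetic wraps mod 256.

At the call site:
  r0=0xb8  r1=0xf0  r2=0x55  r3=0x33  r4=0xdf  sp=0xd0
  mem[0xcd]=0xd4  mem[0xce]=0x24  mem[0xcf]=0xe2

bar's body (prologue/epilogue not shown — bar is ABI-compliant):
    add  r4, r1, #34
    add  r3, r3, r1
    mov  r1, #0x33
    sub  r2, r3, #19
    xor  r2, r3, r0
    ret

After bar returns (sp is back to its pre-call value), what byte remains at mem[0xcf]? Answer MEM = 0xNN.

MEM = 0xf0

prologue: push r1 → mem[0xcf]=0xf0, sp=0xcf
prologue: push r2 → mem[0xce]=0x55, sp=0xce
prologue: push r3 → mem[0xcd]=0x33, sp=0xcd
body[0] add  r4, r1, #34 → r4=0x12
body[1] add  r3, r3, r1 → r3=0x23
body[2] mov  r1, #0x33 → r1=0x33
body[3] sub  r2, r3, #19 → r2=0x10
body[4] xor  r2, r3, r0 → r2=0x9b
epilogue: pop r3=0x33, sp=0xce
epilogue: pop r2=0x55, sp=0xcf
epilogue: pop r1=0xf0, sp=0xd0
prologue pushed ['r1', 'r2', 'r3'] at ['0xcf', '0xce', '0xcd']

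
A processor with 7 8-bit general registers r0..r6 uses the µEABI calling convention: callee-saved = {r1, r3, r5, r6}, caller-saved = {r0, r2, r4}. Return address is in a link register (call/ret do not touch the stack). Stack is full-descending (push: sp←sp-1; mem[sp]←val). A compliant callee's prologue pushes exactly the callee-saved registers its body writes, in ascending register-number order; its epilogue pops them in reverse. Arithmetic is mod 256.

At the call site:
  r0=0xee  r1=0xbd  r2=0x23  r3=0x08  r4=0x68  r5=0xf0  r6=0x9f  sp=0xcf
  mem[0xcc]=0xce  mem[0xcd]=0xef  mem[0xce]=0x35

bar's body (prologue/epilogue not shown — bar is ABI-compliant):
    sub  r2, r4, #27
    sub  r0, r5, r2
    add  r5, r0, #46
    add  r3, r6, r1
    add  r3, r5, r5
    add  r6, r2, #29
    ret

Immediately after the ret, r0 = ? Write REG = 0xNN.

REG = 0xa3

prologue: push r3 → mem[0xce]=0x08, sp=0xce
prologue: push r5 → mem[0xcd]=0xf0, sp=0xcd
prologue: push r6 → mem[0xcc]=0x9f, sp=0xcc
body[0] sub  r2, r4, #27 → r2=0x4d
body[1] sub  r0, r5, r2 → r0=0xa3
body[2] add  r5, r0, #46 → r5=0xd1
body[3] add  r3, r6, r1 → r3=0x5c
body[4] add  r3, r5, r5 → r3=0xa2
body[5] add  r6, r2, #29 → r6=0x6a
epilogue: pop r6=0x9f, sp=0xcd
epilogue: pop r5=0xf0, sp=0xce
epilogue: pop r3=0x08, sp=0xcf
r0 is caller-saved → body value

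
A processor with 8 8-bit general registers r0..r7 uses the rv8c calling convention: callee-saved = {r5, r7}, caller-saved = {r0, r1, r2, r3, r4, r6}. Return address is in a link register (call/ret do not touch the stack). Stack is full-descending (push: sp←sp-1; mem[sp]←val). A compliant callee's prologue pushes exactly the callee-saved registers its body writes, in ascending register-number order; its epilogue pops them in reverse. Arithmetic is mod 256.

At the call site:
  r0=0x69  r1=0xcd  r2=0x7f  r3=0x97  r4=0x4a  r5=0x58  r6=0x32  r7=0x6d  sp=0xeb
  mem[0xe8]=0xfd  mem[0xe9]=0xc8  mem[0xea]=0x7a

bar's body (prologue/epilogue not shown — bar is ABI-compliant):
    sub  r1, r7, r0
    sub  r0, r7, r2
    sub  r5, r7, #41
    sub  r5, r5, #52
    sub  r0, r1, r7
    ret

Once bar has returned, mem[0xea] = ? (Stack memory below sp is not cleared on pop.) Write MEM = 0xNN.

MEM = 0x58

prologue: push r5 -> mem[0xea]=0x58, sp=0xea
body[0] sub  r1, r7, r0 -> r1=0x04
body[1] sub  r0, r7, r2 -> r0=0xee
body[2] sub  r5, r7, #41 -> r5=0x44
body[3] sub  r5, r5, #52 -> r5=0x10
body[4] sub  r0, r1, r7 -> r0=0x97
epilogue: pop r5=0x58, sp=0xeb
prologue pushed ['r5'] at ['0xea']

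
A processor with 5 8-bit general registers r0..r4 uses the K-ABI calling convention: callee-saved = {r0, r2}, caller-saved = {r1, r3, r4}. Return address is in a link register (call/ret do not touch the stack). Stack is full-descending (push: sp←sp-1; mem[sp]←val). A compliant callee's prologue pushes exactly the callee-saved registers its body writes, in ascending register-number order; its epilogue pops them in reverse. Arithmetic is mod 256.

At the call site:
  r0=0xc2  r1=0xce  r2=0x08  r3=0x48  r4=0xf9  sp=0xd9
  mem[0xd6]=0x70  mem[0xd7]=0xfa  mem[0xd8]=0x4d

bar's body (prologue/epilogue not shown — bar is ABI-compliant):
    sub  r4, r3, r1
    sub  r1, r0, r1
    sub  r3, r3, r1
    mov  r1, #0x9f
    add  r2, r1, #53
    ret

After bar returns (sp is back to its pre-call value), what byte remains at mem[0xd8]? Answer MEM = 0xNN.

MEM = 0x08

prologue: push r2 → mem[0xd8]=0x08, sp=0xd8
body[0] sub  r4, r3, r1 → r4=0x7a
body[1] sub  r1, r0, r1 → r1=0xf4
body[2] sub  r3, r3, r1 → r3=0x54
body[3] mov  r1, #0x9f → r1=0x9f
body[4] add  r2, r1, #53 → r2=0xd4
epilogue: pop r2=0x08, sp=0xd9
prologue pushed ['r2'] at ['0xd8']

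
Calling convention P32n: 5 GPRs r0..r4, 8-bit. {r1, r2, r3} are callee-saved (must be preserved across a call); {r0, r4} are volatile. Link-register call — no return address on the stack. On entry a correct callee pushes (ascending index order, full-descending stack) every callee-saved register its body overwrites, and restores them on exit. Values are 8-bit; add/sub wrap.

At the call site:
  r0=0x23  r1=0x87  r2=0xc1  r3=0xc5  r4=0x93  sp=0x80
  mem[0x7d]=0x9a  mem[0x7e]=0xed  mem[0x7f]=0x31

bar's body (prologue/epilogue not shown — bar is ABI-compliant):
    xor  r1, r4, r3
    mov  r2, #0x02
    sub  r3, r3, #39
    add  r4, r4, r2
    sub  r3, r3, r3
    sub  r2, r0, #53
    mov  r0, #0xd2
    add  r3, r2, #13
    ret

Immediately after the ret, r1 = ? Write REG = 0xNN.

REG = 0x87

prologue: push r1 → mem[0x7f]=0x87, sp=0x7f
prologue: push r2 → mem[0x7e]=0xc1, sp=0x7e
prologue: push r3 → mem[0x7d]=0xc5, sp=0x7d
body[0] xor  r1, r4, r3 → r1=0x56
body[1] mov  r2, #0x02 → r2=0x02
body[2] sub  r3, r3, #39 → r3=0x9e
body[3] add  r4, r4, r2 → r4=0x95
body[4] sub  r3, r3, r3 → r3=0x00
body[5] sub  r2, r0, #53 → r2=0xee
body[6] mov  r0, #0xd2 → r0=0xd2
body[7] add  r3, r2, #13 → r3=0xfb
epilogue: pop r3=0xc5, sp=0x7e
epilogue: pop r2=0xc1, sp=0x7f
epilogue: pop r1=0x87, sp=0x80
r1 is callee-saved → restored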